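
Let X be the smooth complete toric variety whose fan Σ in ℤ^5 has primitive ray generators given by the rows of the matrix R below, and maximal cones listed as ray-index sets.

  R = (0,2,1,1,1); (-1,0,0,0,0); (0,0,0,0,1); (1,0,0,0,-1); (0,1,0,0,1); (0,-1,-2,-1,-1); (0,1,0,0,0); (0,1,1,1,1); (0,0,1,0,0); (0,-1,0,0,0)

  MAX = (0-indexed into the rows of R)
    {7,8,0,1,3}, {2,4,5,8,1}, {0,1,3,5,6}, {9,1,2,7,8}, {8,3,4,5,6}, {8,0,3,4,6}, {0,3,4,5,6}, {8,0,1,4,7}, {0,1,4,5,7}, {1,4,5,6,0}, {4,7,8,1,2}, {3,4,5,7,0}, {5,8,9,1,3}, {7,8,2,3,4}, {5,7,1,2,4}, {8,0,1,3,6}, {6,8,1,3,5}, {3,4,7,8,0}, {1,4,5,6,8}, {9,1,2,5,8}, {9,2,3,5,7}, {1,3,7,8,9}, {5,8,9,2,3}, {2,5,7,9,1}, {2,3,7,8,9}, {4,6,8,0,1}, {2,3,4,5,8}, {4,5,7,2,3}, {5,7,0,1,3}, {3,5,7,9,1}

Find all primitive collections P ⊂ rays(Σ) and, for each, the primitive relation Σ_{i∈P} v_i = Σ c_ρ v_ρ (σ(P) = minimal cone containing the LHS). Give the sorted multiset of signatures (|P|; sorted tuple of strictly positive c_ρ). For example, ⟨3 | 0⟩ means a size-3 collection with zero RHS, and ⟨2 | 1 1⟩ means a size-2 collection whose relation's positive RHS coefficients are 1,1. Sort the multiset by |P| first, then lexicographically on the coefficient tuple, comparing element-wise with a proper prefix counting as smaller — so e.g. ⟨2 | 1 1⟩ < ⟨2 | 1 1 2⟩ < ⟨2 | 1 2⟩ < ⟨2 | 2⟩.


The 10 primitive collections of Σ (r=10, n=5):

  P={6,9}:  v_{6} + v_{9} = 0 — sig = ⟨2 | 0⟩
  P={0,9}:  v_{0} + v_{9} = v_{7} — sig = ⟨2 | 1⟩
  P={2,6}:  v_{2} + v_{6} = v_{4} — sig = ⟨2 | 1⟩
  P={4,9}:  v_{4} + v_{9} = v_{2} — sig = ⟨2 | 1⟩
  P={6,7}:  v_{6} + v_{7} = v_{0} — sig = ⟨2 | 1⟩
  P={0,2}:  v_{0} + v_{2} = v_{4} + v_{7} — sig = ⟨2 | 1 1⟩
  P={1,2,3}:  v_{1} + v_{2} + v_{3} = 0 — sig = ⟨3 | 0⟩
  P={5,7,8}:  v_{5} + v_{7} + v_{8} = 0 — sig = ⟨3 | 0⟩
  P={0,5,8}:  v_{0} + v_{5} + v_{8} = v_{6} — sig = ⟨3 | 1⟩
  P={1,3,4}:  v_{1} + v_{3} + v_{4} = v_{6} — sig = ⟨3 | 1⟩

Sorted signature multiset PRS(X):
{ ⟨2 | 0⟩,  ⟨2 | 1⟩ ×4,  ⟨2 | 1 1⟩,  ⟨3 | 0⟩ ×2,  ⟨3 | 1⟩ ×2 }


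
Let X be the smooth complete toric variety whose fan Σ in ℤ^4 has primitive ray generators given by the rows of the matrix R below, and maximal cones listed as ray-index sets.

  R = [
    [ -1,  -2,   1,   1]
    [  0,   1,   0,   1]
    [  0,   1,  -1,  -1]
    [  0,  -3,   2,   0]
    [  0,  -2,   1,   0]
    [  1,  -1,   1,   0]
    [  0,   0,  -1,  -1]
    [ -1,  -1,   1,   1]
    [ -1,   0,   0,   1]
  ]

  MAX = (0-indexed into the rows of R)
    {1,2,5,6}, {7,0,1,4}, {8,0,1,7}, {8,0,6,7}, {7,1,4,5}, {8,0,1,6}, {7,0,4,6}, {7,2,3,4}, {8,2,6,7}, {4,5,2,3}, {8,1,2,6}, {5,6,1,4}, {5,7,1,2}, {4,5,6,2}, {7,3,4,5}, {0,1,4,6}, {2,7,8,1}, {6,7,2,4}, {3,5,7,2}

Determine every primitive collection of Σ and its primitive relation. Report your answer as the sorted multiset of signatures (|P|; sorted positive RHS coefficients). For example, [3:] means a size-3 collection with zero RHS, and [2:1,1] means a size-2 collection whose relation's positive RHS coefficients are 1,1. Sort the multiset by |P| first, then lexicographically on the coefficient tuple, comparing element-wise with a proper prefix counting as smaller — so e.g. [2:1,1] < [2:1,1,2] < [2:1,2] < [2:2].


Minimal non-faces — 12 found among 9 rays, 19 max cones:

  P = {4,8}:  v_{4} + v_{8} = v_{0}  →  sig = [2:1]
  P = {0,2}:  v_{0} + v_{2} = v_{6} + v_{7}  →  sig = [2:1,1]
  P = {1,3}:  v_{1} + v_{3} = v_{5} + v_{7}  →  sig = [2:1,1]
  P = {3,8}:  v_{3} + v_{8} = v_{4} + v_{7}  →  sig = [2:1,1]
  P = {5,8}:  v_{5} + v_{8} = v_{1} + v_{4}  →  sig = [2:1,1]
  P = {0,3}:  v_{0} + v_{3} = 2·v_{4} + v_{7}  →  sig = [2:1,2]
  P = {0,5}:  v_{0} + v_{5} = v_{1} + 2·v_{4}  →  sig = [2:1,2]
  P = {3,6}:  v_{3} + v_{6} = v_{2} + 2·v_{4}  →  sig = [2:1,2]
  P = {1,2,4}:  v_{1} + v_{2} + v_{4} = 0  →  sig = [3:]
  P = {1,6,7}:  v_{1} + v_{6} + v_{7} = v_{8}  →  sig = [3:1]
  P = {5,6,7}:  v_{5} + v_{6} + v_{7} = v_{4}  →  sig = [3:1]
  P = {2,4,5,7}:  v_{2} + v_{4} + v_{5} + v_{7} = v_{3}  →  sig = [4:1]

Hence PRS(X_Σ) =
    [2:1]
    [2:1,1]
    [2:1,1]
    [2:1,1]
    [2:1,1]
    [2:1,2]
    [2:1,2]
    [2:1,2]
    [3:]
    [3:1]
    [3:1]
    [4:1]


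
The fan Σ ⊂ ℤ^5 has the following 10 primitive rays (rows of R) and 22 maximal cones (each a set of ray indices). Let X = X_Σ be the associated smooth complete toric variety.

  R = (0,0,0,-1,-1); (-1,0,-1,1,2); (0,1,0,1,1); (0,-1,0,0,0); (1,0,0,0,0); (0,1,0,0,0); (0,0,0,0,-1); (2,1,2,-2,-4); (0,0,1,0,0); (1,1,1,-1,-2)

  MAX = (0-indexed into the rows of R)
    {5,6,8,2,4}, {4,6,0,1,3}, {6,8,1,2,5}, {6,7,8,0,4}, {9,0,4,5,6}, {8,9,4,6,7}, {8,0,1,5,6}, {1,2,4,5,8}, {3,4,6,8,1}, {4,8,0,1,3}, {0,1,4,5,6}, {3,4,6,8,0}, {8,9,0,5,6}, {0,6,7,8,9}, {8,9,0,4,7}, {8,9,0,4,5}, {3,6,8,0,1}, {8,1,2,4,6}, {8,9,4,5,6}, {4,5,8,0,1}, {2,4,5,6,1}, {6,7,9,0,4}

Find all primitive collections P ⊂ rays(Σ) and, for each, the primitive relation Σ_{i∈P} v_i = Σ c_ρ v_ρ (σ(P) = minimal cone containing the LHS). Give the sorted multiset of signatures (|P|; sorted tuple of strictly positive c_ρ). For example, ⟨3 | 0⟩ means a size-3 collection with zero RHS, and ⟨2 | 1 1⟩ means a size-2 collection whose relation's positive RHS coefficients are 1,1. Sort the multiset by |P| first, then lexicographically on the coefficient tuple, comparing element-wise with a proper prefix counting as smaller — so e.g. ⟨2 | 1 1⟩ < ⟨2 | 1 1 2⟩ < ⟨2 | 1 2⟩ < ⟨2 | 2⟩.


14 minimal non-faces of Δ(Σ) (on 10 rays):

  P={3,5}:  v_{3} + v_{5} = 0  so sig = ⟨2 | 0⟩
  P={0,2}:  v_{0} + v_{2} = v_{5}  so sig = ⟨2 | 1⟩
  P={1,7}:  v_{1} + v_{7} = v_{9}  so sig = ⟨2 | 1⟩
  P={1,9}:  v_{1} + v_{9} = v_{5}  so sig = ⟨2 | 1⟩
  P={2,3}:  v_{2} + v_{3} = v_{1} + v_{4} + v_{6} + v_{8}  so sig = ⟨2 | 1 1 1 1⟩
  P={3,9}:  v_{3} + v_{9} = v_{0} + v_{4} + v_{6} + v_{8}  so sig = ⟨2 | 1 1 1 1⟩
  P={2,7}:  v_{2} + v_{7} = v_{4} + v_{5} + v_{6} + v_{8} + v_{9}  so sig = ⟨2 | 1 1 1 1 1⟩
  P={2,9}:  v_{2} + v_{9} = v_{4} + 2·v_{5} + v_{6} + v_{8}  so sig = ⟨2 | 1 1 1 2⟩
  P={5,7}:  v_{5} + v_{7} = 2·v_{9}  so sig = ⟨2 | 2⟩
  P={3,7}:  v_{3} + v_{7} = 2·v_{0} + 2·v_{4} + 2·v_{6} + 2·v_{8}  so sig = ⟨2 | 2 2 2 2⟩
  P={0,1,4,6,8}:  v_{0} + v_{1} + v_{4} + v_{6} + v_{8} = 0  so sig = ⟨5 | 0⟩
  P={0,4,5,6,8}:  v_{0} + v_{4} + v_{5} + v_{6} + v_{8} = v_{9}  so sig = ⟨5 | 1⟩
  P={0,4,6,8,9}:  v_{0} + v_{4} + v_{6} + v_{8} + v_{9} = v_{7}  so sig = ⟨5 | 1⟩
  P={1,4,5,6,8}:  v_{1} + v_{4} + v_{5} + v_{6} + v_{8} = v_{2}  so sig = ⟨5 | 1⟩

Sorted signature multiset PRS(X):
    ⟨2 | 0⟩
    ⟨2 | 1⟩
    ⟨2 | 1⟩
    ⟨2 | 1⟩
    ⟨2 | 1 1 1 1⟩
    ⟨2 | 1 1 1 1⟩
    ⟨2 | 1 1 1 1 1⟩
    ⟨2 | 1 1 1 2⟩
    ⟨2 | 2⟩
    ⟨2 | 2 2 2 2⟩
    ⟨5 | 0⟩
    ⟨5 | 1⟩
    ⟨5 | 1⟩
    ⟨5 | 1⟩


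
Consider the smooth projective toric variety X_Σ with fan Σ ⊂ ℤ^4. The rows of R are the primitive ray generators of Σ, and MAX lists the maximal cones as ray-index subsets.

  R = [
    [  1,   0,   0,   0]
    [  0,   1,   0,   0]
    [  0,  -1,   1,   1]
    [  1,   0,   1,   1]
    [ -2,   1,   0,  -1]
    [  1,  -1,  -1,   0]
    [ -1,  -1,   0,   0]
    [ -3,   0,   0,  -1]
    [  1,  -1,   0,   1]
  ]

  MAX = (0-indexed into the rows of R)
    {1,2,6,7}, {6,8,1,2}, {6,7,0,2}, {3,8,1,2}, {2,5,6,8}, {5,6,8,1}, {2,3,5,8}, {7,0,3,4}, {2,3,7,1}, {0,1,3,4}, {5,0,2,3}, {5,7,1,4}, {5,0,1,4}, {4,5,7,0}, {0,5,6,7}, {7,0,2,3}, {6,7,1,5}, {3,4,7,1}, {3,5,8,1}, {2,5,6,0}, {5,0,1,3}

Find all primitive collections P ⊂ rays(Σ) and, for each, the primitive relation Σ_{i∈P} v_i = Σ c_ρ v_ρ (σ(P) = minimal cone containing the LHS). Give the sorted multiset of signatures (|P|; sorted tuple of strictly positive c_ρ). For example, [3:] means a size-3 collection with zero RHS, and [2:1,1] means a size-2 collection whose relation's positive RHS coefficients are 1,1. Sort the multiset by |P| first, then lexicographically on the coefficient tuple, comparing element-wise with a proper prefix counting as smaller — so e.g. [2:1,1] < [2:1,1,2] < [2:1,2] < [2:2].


13 collections generate NE(X_Σ); each relation:

  P = {3,6}:  v_{3} + v_{6} = v_{2} ; sig = [2:1]
  P = {4,6}:  v_{4} + v_{6} = v_{7} ; sig = [2:1]
  P = {0,8}:  v_{0} + v_{8} = v_{3} + v_{5} ; sig = [2:1,1]
  P = {2,4}:  v_{2} + v_{4} = v_{3} + v_{7} ; sig = [2:1,1]
  P = {4,8}:  v_{4} + v_{8} = v_{1} + v_{6} ; sig = [2:1,1]
  P = {7,8}:  v_{7} + v_{8} = v_{1} + 2·v_{6} ; sig = [2:1,2]
  P = {0,1,6}:  v_{0} + v_{1} + v_{6} = 0 ; sig = [3:]
  P = {3,4,5}:  v_{3} + v_{4} + v_{5} = 0 ; sig = [3:]
  P = {0,1,2}:  v_{0} + v_{1} + v_{2} = v_{3} ; sig = [3:1]
  P = {0,1,7}:  v_{0} + v_{1} + v_{7} = v_{4} ; sig = [3:1]
  P = {1,2,5}:  v_{1} + v_{2} + v_{5} = v_{8} ; sig = [3:1]
  P = {3,5,7}:  v_{3} + v_{5} + v_{7} = v_{6} ; sig = [3:1]
  P = {2,5,7}:  v_{2} + v_{5} + v_{7} = 2·v_{6} ; sig = [3:2]

Hence PRS(X_Σ) =
[[2:1], [2:1], [2:1,1], [2:1,1], [2:1,1], [2:1,2], [3:], [3:], [3:1], [3:1], [3:1], [3:1], [3:2]]


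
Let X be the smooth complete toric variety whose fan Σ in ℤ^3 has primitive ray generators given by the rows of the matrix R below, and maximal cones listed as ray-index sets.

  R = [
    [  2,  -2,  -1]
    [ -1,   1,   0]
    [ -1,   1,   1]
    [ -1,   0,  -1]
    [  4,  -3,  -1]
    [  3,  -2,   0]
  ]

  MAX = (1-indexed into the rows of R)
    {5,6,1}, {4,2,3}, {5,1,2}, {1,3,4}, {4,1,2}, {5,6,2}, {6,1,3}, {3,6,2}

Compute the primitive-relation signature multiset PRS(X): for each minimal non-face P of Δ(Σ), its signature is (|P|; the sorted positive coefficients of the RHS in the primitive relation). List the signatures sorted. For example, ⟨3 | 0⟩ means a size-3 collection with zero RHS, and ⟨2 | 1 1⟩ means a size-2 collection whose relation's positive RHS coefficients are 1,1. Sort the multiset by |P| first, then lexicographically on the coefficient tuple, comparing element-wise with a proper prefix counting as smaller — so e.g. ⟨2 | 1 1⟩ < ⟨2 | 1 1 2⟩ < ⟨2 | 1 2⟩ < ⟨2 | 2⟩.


|primitive collections| = 5. Relations:

  P={3,5}:  v_{3} + v_{5} = v_{6}  ⇒ sig = ⟨2 | 1⟩
  P={4,6}:  v_{4} + v_{6} = v_{1}  ⇒ sig = ⟨2 | 1⟩
  P={4,5}:  v_{4} + v_{5} = 2·v_{1} + v_{2}  ⇒ sig = ⟨2 | 1 2⟩
  P={1,2,3}:  v_{1} + v_{2} + v_{3} = 0  ⇒ sig = ⟨3 | 0⟩
  P={1,2,6}:  v_{1} + v_{2} + v_{6} = v_{5}  ⇒ sig = ⟨3 | 1⟩

so the primitive-relation signature multiset is
{ ⟨2 | 1⟩ ×2,  ⟨2 | 1 2⟩,  ⟨3 | 0⟩,  ⟨3 | 1⟩ }


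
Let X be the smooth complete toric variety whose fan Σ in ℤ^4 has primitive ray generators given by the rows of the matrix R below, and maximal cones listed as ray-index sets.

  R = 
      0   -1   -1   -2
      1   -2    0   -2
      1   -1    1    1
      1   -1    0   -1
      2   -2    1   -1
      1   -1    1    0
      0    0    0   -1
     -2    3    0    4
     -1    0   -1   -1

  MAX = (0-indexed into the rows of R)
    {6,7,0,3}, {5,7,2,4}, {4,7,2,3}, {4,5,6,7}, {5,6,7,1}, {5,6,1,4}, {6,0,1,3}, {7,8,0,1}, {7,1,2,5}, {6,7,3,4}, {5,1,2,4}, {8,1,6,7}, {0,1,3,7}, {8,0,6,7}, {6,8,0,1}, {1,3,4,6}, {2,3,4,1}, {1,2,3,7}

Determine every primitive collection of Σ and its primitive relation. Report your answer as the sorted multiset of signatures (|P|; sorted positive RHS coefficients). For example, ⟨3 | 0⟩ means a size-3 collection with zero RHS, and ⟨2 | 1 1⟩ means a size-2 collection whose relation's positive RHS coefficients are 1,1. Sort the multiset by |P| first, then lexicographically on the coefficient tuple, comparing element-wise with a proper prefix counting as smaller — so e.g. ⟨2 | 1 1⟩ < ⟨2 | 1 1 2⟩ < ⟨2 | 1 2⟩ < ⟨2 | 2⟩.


The 12 primitive collections of Σ (r=9, n=4):

  • {0,5}:  v_{0} + v_{5} = v_{1}  ⟹  sig = ⟨2 | 1⟩
  • {2,6}:  v_{2} + v_{6} = v_{5}  ⟹  sig = ⟨2 | 1⟩
  • {3,5}:  v_{3} + v_{5} = v_{4}  ⟹  sig = ⟨2 | 1⟩
  • {3,8}:  v_{3} + v_{8} = v_{0}  ⟹  sig = ⟨2 | 1⟩
  • {4,8}:  v_{4} + v_{8} = v_{1}  ⟹  sig = ⟨2 | 1⟩
  • {0,4}:  v_{0} + v_{4} = v_{1} + v_{3}  ⟹  sig = ⟨2 | 1 1⟩
  • {0,2}:  v_{0} + v_{2} = 2·v_{1} + v_{3} + v_{7}  ⟹  sig = ⟨2 | 1 1 2⟩
  • {5,8}:  v_{5} + v_{8} = 2·v_{1} + v_{6} + v_{7}  ⟹  sig = ⟨2 | 1 1 2⟩
  • {2,8}:  v_{2} + v_{8} = 2·v_{1} + v_{7}  ⟹  sig = ⟨2 | 1 2⟩
  • {1,4,7}:  v_{1} + v_{4} + v_{7} = v_{2}  ⟹  sig = ⟨3 | 1⟩
  • {1,3,6,7}:  v_{1} + v_{3} + v_{6} + v_{7} = 0  ⟹  sig = ⟨4 | 0⟩
  • {0,1,6,7}:  v_{0} + v_{1} + v_{6} + v_{7} = v_{8}  ⟹  sig = ⟨4 | 1⟩

Sorted signature multiset PRS(X):
{ ⟨2 | 1⟩ ×5,  ⟨2 | 1 1⟩,  ⟨2 | 1 1 2⟩ ×2,  ⟨2 | 1 2⟩,  ⟨3 | 1⟩,  ⟨4 | 0⟩,  ⟨4 | 1⟩ }


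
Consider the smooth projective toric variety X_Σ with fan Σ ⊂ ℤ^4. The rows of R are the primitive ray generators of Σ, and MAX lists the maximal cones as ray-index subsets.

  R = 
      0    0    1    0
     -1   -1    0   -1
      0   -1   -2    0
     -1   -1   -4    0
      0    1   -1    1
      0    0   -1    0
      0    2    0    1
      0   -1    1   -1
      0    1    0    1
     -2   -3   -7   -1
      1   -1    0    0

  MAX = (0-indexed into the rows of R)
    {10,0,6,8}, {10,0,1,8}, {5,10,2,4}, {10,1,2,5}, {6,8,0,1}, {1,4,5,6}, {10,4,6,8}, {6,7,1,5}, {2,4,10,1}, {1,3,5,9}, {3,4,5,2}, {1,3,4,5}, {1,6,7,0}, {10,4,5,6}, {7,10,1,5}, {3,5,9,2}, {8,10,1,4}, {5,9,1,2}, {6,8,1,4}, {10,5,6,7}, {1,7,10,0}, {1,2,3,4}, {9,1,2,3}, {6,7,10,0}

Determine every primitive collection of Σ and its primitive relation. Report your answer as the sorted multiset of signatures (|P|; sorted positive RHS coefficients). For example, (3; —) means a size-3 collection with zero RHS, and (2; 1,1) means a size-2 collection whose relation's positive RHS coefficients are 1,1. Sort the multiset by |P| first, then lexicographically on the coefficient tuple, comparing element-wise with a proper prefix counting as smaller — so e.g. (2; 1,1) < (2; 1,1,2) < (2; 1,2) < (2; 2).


Δ(Σ) — 11 vertices, 24 min non-faces:

  {0,5}:  v_{0} + v_{5} = 0  so sig = (2; —)
  {4,7}:  v_{4} + v_{7} = 0  so sig = (2; —)
  {0,4}:  v_{0} + v_{4} = v_{8}  so sig = (2; 1)
  {5,8}:  v_{5} + v_{8} = v_{4}  so sig = (2; 1)
  {7,8}:  v_{7} + v_{8} = v_{0}  so sig = (2; 1)
  {2,6}:  v_{2} + v_{6} = v_{4} + v_{5}  so sig = (2; 1,1)
  {0,2}:  v_{0} + v_{2} = v_{1} + v_{4} + v_{10}  so sig = (2; 1,1,1)
  {0,3}:  v_{0} + v_{3} = v_{1} + v_{2} + v_{4}  so sig = (2; 1,1,1)
  {0,9}:  v_{0} + v_{9} = v_{1} + v_{2} + v_{3}  so sig = (2; 1,1,1)
  {2,7}:  v_{2} + v_{7} = v_{1} + v_{5} + v_{10}  so sig = (2; 1,1,1)
  {3,7}:  v_{3} + v_{7} = v_{1} + v_{2} + v_{5}  so sig = (2; 1,1,1)
  {8,9}:  v_{8} + v_{9} = v_{1} + v_{2} + v_{3} + v_{4}  so sig = (2; 1,1,1,1)
  {6,9}:  v_{6} + v_{9} = v_{1} + v_{3} + v_{4} + 2·v_{5}  so sig = (2; 1,1,1,2)
  {2,8}:  v_{2} + v_{8} = v_{1} + 2·v_{4} + v_{10}  so sig = (2; 1,1,2)
  {3,8}:  v_{3} + v_{8} = v_{1} + v_{2} + 2·v_{4}  so sig = (2; 1,1,2)
  {9,10}:  v_{9} + v_{10} = v_{1} + 3·v_{2} + v_{5}  so sig = (2; 1,1,3)
  {3,6}:  v_{3} + v_{6} = v_{1} + 2·v_{4} + 2·v_{5}  so sig = (2; 1,2,2)
  {3,10}:  v_{3} + v_{10} = 2·v_{2}  so sig = (2; 2)
  {4,9}:  v_{4} + v_{9} = 2·v_{3}  so sig = (2; 2)
  {7,9}:  v_{7} + v_{9} = 2·v_{1} + 2·v_{2} + 2·v_{5}  so sig = (2; 2,2,2)
  {1,6,10}:  v_{1} + v_{6} + v_{10} = 0  so sig = (3; —)
  {1,2,3,5}:  v_{1} + v_{2} + v_{3} + v_{5} = v_{9}  so sig = (4; 1)
  {1,2,4,5}:  v_{1} + v_{2} + v_{4} + v_{5} = v_{3}  so sig = (4; 1)
  {1,4,5,10}:  v_{1} + v_{4} + v_{5} + v_{10} = v_{2}  so sig = (4; 1)

Sorted signature multiset PRS(X):
{ (2; —) ×2,  (2; 1) ×3,  (2; 1,1),  (2; 1,1,1) ×5,  (2; 1,1,1,1),  (2; 1,1,1,2),  (2; 1,1,2) ×2,  (2; 1,1,3),  (2; 1,2,2),  (2; 2) ×2,  (2; 2,2,2),  (3; —),  (4; 1) ×3 }


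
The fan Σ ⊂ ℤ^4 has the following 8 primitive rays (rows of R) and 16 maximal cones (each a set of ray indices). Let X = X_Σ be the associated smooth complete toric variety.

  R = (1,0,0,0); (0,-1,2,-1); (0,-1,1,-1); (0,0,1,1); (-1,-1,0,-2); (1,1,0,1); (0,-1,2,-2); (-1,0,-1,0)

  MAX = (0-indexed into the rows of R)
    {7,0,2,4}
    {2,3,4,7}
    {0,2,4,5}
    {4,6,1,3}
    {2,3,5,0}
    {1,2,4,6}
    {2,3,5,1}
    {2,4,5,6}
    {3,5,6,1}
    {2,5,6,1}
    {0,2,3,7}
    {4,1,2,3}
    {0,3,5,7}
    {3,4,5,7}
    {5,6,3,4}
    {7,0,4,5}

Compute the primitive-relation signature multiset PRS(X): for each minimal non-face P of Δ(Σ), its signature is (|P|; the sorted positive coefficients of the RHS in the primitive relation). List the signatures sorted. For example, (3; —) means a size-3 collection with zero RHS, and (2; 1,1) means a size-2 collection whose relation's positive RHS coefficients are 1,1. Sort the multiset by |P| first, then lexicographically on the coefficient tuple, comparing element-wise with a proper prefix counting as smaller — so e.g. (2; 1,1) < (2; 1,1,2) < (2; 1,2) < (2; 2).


Minimal non-faces — 9 found among 8 rays, 16 max cones:

  {1,7}:  v_{1} + v_{7} = v_{3} + v_{4} — sig = (2; 1,1)
  {6,7}:  v_{6} + v_{7} = v_{3} + 2·v_{4} + v_{5} — sig = (2; 1,1,2)
  {0,1}:  v_{0} + v_{1} = 2·v_{2} + v_{5} — sig = (2; 1,2)
  {0,6}:  v_{0} + v_{6} = 2·v_{2} + v_{4} + 2·v_{5} — sig = (2; 1,2,2)
  {2,5,7}:  v_{2} + v_{5} + v_{7} = 0 — sig = (3; —)
  {0,3,4}:  v_{0} + v_{3} + v_{4} = v_{2} — sig = (3; 1)
  {1,4,5}:  v_{1} + v_{4} + v_{5} = v_{6} — sig = (3; 1)
  {2,3,6}:  v_{2} + v_{3} + v_{6} = 2·v_{1} — sig = (3; 2)
  {2,3,4,5}:  v_{2} + v_{3} + v_{4} + v_{5} = v_{1} — sig = (4; 1)

Signatures (|P|; sorted positive RHS coefficients), sorted:
[(2; 1,1), (2; 1,1,2), (2; 1,2), (2; 1,2,2), (3; —), (3; 1), (3; 1), (3; 2), (4; 1)]


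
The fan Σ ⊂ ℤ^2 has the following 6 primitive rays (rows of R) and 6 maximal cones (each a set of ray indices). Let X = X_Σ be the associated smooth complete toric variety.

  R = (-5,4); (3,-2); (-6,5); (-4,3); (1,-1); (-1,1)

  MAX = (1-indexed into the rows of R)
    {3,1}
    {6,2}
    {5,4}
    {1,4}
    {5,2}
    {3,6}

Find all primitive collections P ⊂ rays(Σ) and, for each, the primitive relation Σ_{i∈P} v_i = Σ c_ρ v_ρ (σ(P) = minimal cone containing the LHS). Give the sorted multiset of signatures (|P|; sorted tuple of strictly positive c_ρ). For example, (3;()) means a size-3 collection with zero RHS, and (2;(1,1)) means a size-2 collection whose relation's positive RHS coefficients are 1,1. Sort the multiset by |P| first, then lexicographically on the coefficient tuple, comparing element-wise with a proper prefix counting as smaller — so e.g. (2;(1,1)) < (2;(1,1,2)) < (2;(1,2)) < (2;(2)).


9 minimal non-faces of Δ(Σ) (on 6 rays):

  P={5,6}:  v_{5} + v_{6} = 0  ⟹  sig = (2;())
  P={1,5}:  v_{1} + v_{5} = v_{4}  ⟹  sig = (2;(1))
  P={1,6}:  v_{1} + v_{6} = v_{3}  ⟹  sig = (2;(1))
  P={2,4}:  v_{2} + v_{4} = v_{6}  ⟹  sig = (2;(1))
  P={3,5}:  v_{3} + v_{5} = v_{1}  ⟹  sig = (2;(1))
  P={4,6}:  v_{4} + v_{6} = v_{1}  ⟹  sig = (2;(1))
  P={1,2}:  v_{1} + v_{2} = 2·v_{6}  ⟹  sig = (2;(2))
  P={3,4}:  v_{3} + v_{4} = 2·v_{1}  ⟹  sig = (2;(2))
  P={2,3}:  v_{2} + v_{3} = 3·v_{6}  ⟹  sig = (2;(3))

Hence PRS(X_Σ) =
{ (2;()),  (2;(1)) ×5,  (2;(2)) ×2,  (2;(3)) }


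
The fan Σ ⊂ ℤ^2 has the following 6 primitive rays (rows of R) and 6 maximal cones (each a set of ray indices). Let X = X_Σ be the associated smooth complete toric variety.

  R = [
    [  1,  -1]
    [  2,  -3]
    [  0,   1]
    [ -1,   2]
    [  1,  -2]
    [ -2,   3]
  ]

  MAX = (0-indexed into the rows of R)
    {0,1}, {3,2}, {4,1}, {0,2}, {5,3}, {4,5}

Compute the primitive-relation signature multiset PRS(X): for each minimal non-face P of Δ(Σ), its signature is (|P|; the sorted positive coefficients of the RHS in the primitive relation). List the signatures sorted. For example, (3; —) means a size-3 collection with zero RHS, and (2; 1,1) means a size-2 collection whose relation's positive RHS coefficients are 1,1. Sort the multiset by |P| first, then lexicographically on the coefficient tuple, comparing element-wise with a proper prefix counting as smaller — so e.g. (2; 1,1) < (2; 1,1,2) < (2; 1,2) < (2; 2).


Primitive collections (9):

  {1,5}:  v_{1} + v_{5} = 0 ; sig = (2; —)
  {3,4}:  v_{3} + v_{4} = 0 ; sig = (2; —)
  {0,3}:  v_{0} + v_{3} = v_{2} ; sig = (2; 1)
  {0,4}:  v_{0} + v_{4} = v_{1} ; sig = (2; 1)
  {0,5}:  v_{0} + v_{5} = v_{3} ; sig = (2; 1)
  {1,3}:  v_{1} + v_{3} = v_{0} ; sig = (2; 1)
  {2,4}:  v_{2} + v_{4} = v_{0} ; sig = (2; 1)
  {1,2}:  v_{1} + v_{2} = 2·v_{0} ; sig = (2; 2)
  {2,5}:  v_{2} + v_{5} = 2·v_{3} ; sig = (2; 2)

Signatures (|P|; sorted positive RHS coefficients), sorted:
    (2; —)
    (2; —)
    (2; 1)
    (2; 1)
    (2; 1)
    (2; 1)
    (2; 1)
    (2; 2)
    (2; 2)


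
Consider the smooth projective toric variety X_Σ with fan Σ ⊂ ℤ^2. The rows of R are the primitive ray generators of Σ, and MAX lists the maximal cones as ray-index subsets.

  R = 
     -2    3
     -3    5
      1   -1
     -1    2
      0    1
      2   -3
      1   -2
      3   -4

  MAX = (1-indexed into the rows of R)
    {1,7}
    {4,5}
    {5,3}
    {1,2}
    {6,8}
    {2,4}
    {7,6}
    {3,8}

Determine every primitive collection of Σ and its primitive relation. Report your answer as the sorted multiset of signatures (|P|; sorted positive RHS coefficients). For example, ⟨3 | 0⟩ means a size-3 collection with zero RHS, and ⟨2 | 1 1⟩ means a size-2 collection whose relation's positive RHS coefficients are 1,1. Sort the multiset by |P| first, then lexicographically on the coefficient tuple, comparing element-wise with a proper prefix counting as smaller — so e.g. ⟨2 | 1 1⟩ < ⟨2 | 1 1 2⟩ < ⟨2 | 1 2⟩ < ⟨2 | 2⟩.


Minimal non-faces — 20 found among 8 rays, 8 max cones:

  • {1,6}:  v_{1} + v_{6} = 0  ⇒ sig = ⟨2 | 0⟩
  • {4,7}:  v_{4} + v_{7} = 0  ⇒ sig = ⟨2 | 0⟩
  • {1,3}:  v_{1} + v_{3} = v_{4}  ⇒ sig = ⟨2 | 1⟩
  • {1,4}:  v_{1} + v_{4} = v_{2}  ⇒ sig = ⟨2 | 1⟩
  • {1,8}:  v_{1} + v_{8} = v_{3}  ⇒ sig = ⟨2 | 1⟩
  • {2,6}:  v_{2} + v_{6} = v_{4}  ⇒ sig = ⟨2 | 1⟩
  • {2,7}:  v_{2} + v_{7} = v_{1}  ⇒ sig = ⟨2 | 1⟩
  • {2,8}:  v_{2} + v_{8} = v_{5}  ⇒ sig = ⟨2 | 1⟩
  • {3,4}:  v_{3} + v_{4} = v_{5}  ⇒ sig = ⟨2 | 1⟩
  • {3,6}:  v_{3} + v_{6} = v_{8}  ⇒ sig = ⟨2 | 1⟩
  • {3,7}:  v_{3} + v_{7} = v_{6}  ⇒ sig = ⟨2 | 1⟩
  • {4,6}:  v_{4} + v_{6} = v_{3}  ⇒ sig = ⟨2 | 1⟩
  • {5,7}:  v_{5} + v_{7} = v_{3}  ⇒ sig = ⟨2 | 1⟩
  • {1,5}:  v_{1} + v_{5} = 2·v_{4}  ⇒ sig = ⟨2 | 2⟩
  • {2,3}:  v_{2} + v_{3} = 2·v_{4}  ⇒ sig = ⟨2 | 2⟩
  • {4,8}:  v_{4} + v_{8} = 2·v_{3}  ⇒ sig = ⟨2 | 2⟩
  • {5,6}:  v_{5} + v_{6} = 2·v_{3}  ⇒ sig = ⟨2 | 2⟩
  • {7,8}:  v_{7} + v_{8} = 2·v_{6}  ⇒ sig = ⟨2 | 2⟩
  • {2,5}:  v_{2} + v_{5} = 3·v_{4}  ⇒ sig = ⟨2 | 3⟩
  • {5,8}:  v_{5} + v_{8} = 3·v_{3}  ⇒ sig = ⟨2 | 3⟩

Sorted signature multiset PRS(X):
    ⟨2 | 0⟩
    ⟨2 | 0⟩
    ⟨2 | 1⟩
    ⟨2 | 1⟩
    ⟨2 | 1⟩
    ⟨2 | 1⟩
    ⟨2 | 1⟩
    ⟨2 | 1⟩
    ⟨2 | 1⟩
    ⟨2 | 1⟩
    ⟨2 | 1⟩
    ⟨2 | 1⟩
    ⟨2 | 1⟩
    ⟨2 | 2⟩
    ⟨2 | 2⟩
    ⟨2 | 2⟩
    ⟨2 | 2⟩
    ⟨2 | 2⟩
    ⟨2 | 3⟩
    ⟨2 | 3⟩


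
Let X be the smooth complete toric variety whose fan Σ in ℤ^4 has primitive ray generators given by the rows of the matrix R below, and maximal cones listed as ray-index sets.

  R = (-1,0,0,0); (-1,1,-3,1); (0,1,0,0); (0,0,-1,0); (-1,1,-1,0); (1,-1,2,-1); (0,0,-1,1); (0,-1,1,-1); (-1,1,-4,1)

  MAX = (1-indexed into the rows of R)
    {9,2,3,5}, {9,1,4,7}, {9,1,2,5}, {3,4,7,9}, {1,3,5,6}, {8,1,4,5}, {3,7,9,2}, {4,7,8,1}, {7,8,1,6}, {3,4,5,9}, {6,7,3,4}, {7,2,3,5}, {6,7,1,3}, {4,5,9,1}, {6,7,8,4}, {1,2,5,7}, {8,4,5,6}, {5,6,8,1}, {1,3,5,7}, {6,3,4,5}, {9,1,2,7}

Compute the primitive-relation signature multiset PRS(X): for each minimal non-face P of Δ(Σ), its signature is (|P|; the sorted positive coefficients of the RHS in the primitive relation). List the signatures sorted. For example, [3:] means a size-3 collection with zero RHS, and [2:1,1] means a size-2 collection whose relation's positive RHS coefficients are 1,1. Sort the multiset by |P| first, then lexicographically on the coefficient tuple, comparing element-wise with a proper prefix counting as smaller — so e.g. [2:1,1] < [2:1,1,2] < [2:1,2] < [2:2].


|primitive collections| = 14. Relations:

  P={2,4}:  v_{2} + v_{4} = v_{9}  ⟹  sig = [2:1]
  P={2,6}:  v_{2} + v_{6} = v_{4}  ⟹  sig = [2:1]
  P={3,8}:  v_{3} + v_{8} = v_{5} + v_{6}  ⟹  sig = [2:1,1]
  P={2,8}:  v_{2} + v_{8} = v_{1} + 2·v_{4}  ⟹  sig = [2:1,2]
  P={8,9}:  v_{8} + v_{9} = v_{1} + 3·v_{4}  ⟹  sig = [2:1,3]
  P={6,9}:  v_{6} + v_{9} = 2·v_{4}  ⟹  sig = [2:2]
  P={5,6,7}:  v_{5} + v_{6} + v_{7} = 0  ⟹  sig = [3:]
  P={1,3,4}:  v_{1} + v_{3} + v_{4} = v_{5}  ⟹  sig = [3:1]
  P={1,4,6}:  v_{1} + v_{4} + v_{6} = v_{8}  ⟹  sig = [3:1]
  P={4,5,7}:  v_{4} + v_{5} + v_{7} = v_{2}  ⟹  sig = [3:1]
  P={1,3,9}:  v_{1} + v_{3} + v_{9} = v_{2} + v_{5}  ⟹  sig = [3:1,1]
  P={5,7,8}:  v_{5} + v_{7} + v_{8} = v_{1} + v_{4}  ⟹  sig = [3:1,1]
  P={1,2,3}:  v_{1} + v_{2} + v_{3} = 2·v_{5} + v_{7}  ⟹  sig = [3:1,2]
  P={5,7,9}:  v_{5} + v_{7} + v_{9} = 2·v_{2}  ⟹  sig = [3:2]

Hence PRS(X_Σ) =
    [2:1]
    [2:1]
    [2:1,1]
    [2:1,2]
    [2:1,3]
    [2:2]
    [3:]
    [3:1]
    [3:1]
    [3:1]
    [3:1,1]
    [3:1,1]
    [3:1,2]
    [3:2]


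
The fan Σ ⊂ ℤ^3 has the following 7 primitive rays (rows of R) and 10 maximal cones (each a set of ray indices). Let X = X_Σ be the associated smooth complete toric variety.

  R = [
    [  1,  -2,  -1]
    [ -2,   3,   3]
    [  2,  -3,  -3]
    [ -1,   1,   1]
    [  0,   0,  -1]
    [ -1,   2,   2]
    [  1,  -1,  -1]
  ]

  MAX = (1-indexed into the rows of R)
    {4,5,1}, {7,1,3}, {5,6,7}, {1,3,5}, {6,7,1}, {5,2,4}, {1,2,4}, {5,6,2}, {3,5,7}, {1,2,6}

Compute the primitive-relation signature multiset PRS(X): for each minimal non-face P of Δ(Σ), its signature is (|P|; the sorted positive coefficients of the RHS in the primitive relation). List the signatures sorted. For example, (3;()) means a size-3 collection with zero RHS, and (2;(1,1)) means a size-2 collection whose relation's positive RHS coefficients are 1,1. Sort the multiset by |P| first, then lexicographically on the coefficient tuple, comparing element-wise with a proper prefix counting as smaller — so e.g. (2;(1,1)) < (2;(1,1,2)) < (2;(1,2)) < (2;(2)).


|primitive collections| = 9. Relations:

  P={2,3}:  v_{2} + v_{3} = 0 ; sig = (2;())
  P={4,7}:  v_{4} + v_{7} = 0 ; sig = (2;())
  P={2,7}:  v_{2} + v_{7} = v_{6} ; sig = (2;(1))
  P={3,6}:  v_{3} + v_{6} = v_{7} ; sig = (2;(1))
  P={4,6}:  v_{4} + v_{6} = v_{2} ; sig = (2;(1))
  P={3,4}:  v_{3} + v_{4} = v_{1} + v_{5} ; sig = (2;(1,1))
  P={1,5,6}:  v_{1} + v_{5} + v_{6} = 0 ; sig = (3;())
  P={1,2,5}:  v_{1} + v_{2} + v_{5} = v_{4} ; sig = (3;(1))
  P={1,5,7}:  v_{1} + v_{5} + v_{7} = v_{3} ; sig = (3;(1))

Signatures (|P|; sorted positive RHS coefficients), sorted:
    |P|=2: 6 collections, coeffs (), (), (1), (1), (1), (1,1)
    |P|=3: 3 collections, coeffs (), (1), (1)


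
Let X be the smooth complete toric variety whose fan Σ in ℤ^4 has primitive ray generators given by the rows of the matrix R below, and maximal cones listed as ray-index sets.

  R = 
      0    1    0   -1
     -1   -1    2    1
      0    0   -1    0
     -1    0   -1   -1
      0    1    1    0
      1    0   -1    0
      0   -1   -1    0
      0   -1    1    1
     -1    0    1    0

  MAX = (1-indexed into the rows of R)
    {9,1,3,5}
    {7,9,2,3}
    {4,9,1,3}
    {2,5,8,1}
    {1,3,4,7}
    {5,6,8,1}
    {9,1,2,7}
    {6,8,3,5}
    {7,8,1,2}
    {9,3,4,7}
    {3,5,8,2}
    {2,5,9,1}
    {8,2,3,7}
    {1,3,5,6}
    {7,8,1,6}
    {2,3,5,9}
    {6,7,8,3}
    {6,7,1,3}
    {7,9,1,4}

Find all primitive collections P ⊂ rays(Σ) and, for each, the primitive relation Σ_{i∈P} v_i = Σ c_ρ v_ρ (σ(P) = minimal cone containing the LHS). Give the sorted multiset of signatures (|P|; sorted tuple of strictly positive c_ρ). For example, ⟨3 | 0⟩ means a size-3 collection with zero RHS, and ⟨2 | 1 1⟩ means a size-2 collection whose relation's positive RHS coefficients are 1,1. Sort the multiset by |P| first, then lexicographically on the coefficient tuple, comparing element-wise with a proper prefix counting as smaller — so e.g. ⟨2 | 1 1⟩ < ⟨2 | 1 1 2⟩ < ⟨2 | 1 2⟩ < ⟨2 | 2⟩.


Primitive collections (11):

  P = {5,7}:  v_{5} + v_{7} = 0  so sig = ⟨2 | 0⟩
  P = {6,9}:  v_{6} + v_{9} = 0  so sig = ⟨2 | 0⟩
  P = {2,6}:  v_{2} + v_{6} = v_{8}  so sig = ⟨2 | 1⟩
  P = {8,9}:  v_{8} + v_{9} = v_{2}  so sig = ⟨2 | 1⟩
  P = {4,8}:  v_{4} + v_{8} = v_{7} + v_{9}  so sig = ⟨2 | 1 1⟩
  P = {4,5}:  v_{4} + v_{5} = v_{1} + v_{3} + v_{9}  so sig = ⟨2 | 1 1 1⟩
  P = {4,6}:  v_{4} + v_{6} = v_{1} + v_{3} + v_{7}  so sig = ⟨2 | 1 1 1⟩
  P = {2,4}:  v_{2} + v_{4} = v_{7} + 2·v_{9}  so sig = ⟨2 | 1 2⟩
  P = {1,3,8}:  v_{1} + v_{3} + v_{8} = 0  so sig = ⟨3 | 0⟩
  P = {1,2,3}:  v_{1} + v_{2} + v_{3} = v_{9}  so sig = ⟨3 | 1⟩
  P = {1,3,7,9}:  v_{1} + v_{3} + v_{7} + v_{9} = v_{4}  so sig = ⟨4 | 1⟩

so the primitive-relation signature multiset is
[⟨2 | 0⟩, ⟨2 | 0⟩, ⟨2 | 1⟩, ⟨2 | 1⟩, ⟨2 | 1 1⟩, ⟨2 | 1 1 1⟩, ⟨2 | 1 1 1⟩, ⟨2 | 1 2⟩, ⟨3 | 0⟩, ⟨3 | 1⟩, ⟨4 | 1⟩]


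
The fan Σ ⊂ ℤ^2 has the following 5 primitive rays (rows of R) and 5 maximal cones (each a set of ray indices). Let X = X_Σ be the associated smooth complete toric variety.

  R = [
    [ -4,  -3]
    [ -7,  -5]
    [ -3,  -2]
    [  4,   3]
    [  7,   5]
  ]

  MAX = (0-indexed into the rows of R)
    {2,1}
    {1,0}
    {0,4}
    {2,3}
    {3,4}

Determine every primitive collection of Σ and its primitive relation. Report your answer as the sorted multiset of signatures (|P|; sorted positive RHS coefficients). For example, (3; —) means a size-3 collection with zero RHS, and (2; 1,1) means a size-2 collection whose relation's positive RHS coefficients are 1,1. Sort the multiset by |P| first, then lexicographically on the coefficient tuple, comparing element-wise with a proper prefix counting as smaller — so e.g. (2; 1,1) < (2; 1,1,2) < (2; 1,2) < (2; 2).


Δ(Σ) — 5 vertices, 5 min non-faces:

  • {0,3}:  v_{0} + v_{3} = 0  ⇒ sig = (2; —)
  • {1,4}:  v_{1} + v_{4} = 0  ⇒ sig = (2; —)
  • {0,2}:  v_{0} + v_{2} = v_{1}  ⇒ sig = (2; 1)
  • {1,3}:  v_{1} + v_{3} = v_{2}  ⇒ sig = (2; 1)
  • {2,4}:  v_{2} + v_{4} = v_{3}  ⇒ sig = (2; 1)

so the primitive-relation signature multiset is
[(2; —), (2; —), (2; 1), (2; 1), (2; 1)]


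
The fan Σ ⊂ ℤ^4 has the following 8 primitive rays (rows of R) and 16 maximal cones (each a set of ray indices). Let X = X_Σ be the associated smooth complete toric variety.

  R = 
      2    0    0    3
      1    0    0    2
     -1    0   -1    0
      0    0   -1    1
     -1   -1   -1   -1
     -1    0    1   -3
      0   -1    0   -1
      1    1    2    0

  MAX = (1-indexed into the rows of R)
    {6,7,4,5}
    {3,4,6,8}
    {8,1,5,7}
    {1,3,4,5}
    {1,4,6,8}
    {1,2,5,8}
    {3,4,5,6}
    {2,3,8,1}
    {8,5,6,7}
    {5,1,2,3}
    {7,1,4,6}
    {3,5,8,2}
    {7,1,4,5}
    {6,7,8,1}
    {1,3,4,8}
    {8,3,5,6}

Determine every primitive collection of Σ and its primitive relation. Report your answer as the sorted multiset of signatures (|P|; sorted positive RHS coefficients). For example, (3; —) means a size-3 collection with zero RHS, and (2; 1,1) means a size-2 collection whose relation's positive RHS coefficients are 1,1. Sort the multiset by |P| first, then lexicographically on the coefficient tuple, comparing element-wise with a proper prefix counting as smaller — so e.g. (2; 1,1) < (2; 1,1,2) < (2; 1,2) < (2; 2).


Minimal non-faces — 9 found among 8 rays, 16 max cones:

  • {3,7}:  v_{3} + v_{7} = v_{5}  so sig = (2; 1)
  • {2,4}:  v_{2} + v_{4} = v_{1} + v_{3}  so sig = (2; 1,1)
  • {2,6}:  v_{2} + v_{6} = v_{5} + v_{8}  so sig = (2; 1,1)
  • {2,7}:  v_{2} + v_{7} = v_{1} + 2·v_{5} + v_{8}  so sig = (2; 1,1,2)
  • {1,3,6}:  v_{1} + v_{3} + v_{6} = 0  so sig = (3; —)
  • {4,5,8}:  v_{4} + v_{5} + v_{8} = 0  so sig = (3; —)
  • {1,5,6}:  v_{1} + v_{5} + v_{6} = v_{7}  so sig = (3; 1)
  • {4,7,8}:  v_{4} + v_{7} + v_{8} = v_{1} + v_{6}  so sig = (3; 1,1)
  • {1,3,5,8}:  v_{1} + v_{3} + v_{5} + v_{8} = v_{2}  so sig = (4; 1)

Hence PRS(X_Σ) =
    |P|=2: 4 collections, coeffs (1), (1,1), (1,1), (1,1,2)
    |P|=3: 4 collections, coeffs (), (), (1), (1,1)
    |P|=4: 1 collection, coeffs (1)


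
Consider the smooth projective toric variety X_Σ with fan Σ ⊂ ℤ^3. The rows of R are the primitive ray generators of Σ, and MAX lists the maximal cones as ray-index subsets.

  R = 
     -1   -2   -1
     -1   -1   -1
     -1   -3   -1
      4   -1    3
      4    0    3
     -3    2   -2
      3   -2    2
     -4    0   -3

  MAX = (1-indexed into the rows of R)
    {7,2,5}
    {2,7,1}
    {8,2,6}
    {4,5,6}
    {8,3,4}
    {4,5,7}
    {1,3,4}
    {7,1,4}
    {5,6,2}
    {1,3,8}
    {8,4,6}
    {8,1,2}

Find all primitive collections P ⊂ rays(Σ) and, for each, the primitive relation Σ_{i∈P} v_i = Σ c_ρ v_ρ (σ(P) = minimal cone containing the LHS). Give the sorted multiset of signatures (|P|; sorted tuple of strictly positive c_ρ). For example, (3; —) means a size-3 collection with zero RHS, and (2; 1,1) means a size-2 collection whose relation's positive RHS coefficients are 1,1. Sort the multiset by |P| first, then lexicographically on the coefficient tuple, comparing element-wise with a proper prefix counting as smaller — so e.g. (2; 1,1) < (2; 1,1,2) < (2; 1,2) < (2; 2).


11 collections generate NE(X_Σ); each relation:

  {5,8}:  v_{5} + v_{8} = 0 ; sig = (2; —)
  {6,7}:  v_{6} + v_{7} = 0 ; sig = (2; —)
  {1,5}:  v_{1} + v_{5} = v_{7} ; sig = (2; 1)
  {1,6}:  v_{1} + v_{6} = v_{8} ; sig = (2; 1)
  {2,4}:  v_{2} + v_{4} = v_{7} ; sig = (2; 1)
  {7,8}:  v_{7} + v_{8} = v_{1} ; sig = (2; 1)
  {3,5}:  v_{3} + v_{5} = v_{1} + v_{4} ; sig = (2; 1,1)
  {3,6}:  v_{3} + v_{6} = v_{4} + 2·v_{8} ; sig = (2; 1,2)
  {3,7}:  v_{3} + v_{7} = 2·v_{1} + v_{4} ; sig = (2; 1,2)
  {2,3}:  v_{2} + v_{3} = 2·v_{1} ; sig = (2; 2)
  {1,4,8}:  v_{1} + v_{4} + v_{8} = v_{3} ; sig = (3; 1)

Signatures (|P|; sorted positive RHS coefficients), sorted:
    (2; —)
    (2; —)
    (2; 1)
    (2; 1)
    (2; 1)
    (2; 1)
    (2; 1,1)
    (2; 1,2)
    (2; 1,2)
    (2; 2)
    (3; 1)


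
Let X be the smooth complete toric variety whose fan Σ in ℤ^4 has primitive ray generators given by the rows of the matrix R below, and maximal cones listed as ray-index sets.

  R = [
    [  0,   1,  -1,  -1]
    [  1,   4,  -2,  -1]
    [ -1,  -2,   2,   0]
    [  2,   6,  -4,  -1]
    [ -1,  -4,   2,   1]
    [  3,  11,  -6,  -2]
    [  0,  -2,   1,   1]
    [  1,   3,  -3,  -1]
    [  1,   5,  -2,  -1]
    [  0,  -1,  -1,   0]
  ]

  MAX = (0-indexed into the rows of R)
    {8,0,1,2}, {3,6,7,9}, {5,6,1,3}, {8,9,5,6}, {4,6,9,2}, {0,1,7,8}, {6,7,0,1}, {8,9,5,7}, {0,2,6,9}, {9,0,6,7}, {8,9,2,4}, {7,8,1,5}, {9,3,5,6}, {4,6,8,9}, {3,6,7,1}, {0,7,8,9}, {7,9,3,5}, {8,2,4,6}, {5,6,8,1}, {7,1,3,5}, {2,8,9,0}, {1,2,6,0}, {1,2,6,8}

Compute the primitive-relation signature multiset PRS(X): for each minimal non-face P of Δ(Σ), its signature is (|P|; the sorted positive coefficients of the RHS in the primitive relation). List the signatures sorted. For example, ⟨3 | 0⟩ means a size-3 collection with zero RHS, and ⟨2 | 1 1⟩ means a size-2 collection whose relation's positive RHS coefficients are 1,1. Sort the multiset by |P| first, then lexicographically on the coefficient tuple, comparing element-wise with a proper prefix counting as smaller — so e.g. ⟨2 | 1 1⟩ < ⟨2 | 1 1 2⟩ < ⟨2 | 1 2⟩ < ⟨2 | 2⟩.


The 16 primitive collections of Σ (r=10, n=4):

  P={1,4}:  v_{1} + v_{4} = 0  so sig = ⟨2 | 0⟩
  P={1,9}:  v_{1} + v_{9} = v_{7}  so sig = ⟨2 | 1⟩
  P={2,3}:  v_{2} + v_{3} = v_{1}  so sig = ⟨2 | 1⟩
  P={2,7}:  v_{2} + v_{7} = v_{0}  so sig = ⟨2 | 1⟩
  P={3,8}:  v_{3} + v_{8} = v_{5}  so sig = ⟨2 | 1⟩
  P={4,7}:  v_{4} + v_{7} = v_{9}  so sig = ⟨2 | 1⟩
  P={0,3}:  v_{0} + v_{3} = v_{1} + v_{7}  so sig = ⟨2 | 1 1⟩
  P={0,4}:  v_{0} + v_{4} = v_{2} + v_{9}  so sig = ⟨2 | 1 1⟩
  P={2,5}:  v_{2} + v_{5} = v_{1} + v_{8}  so sig = ⟨2 | 1 1⟩
  P={0,5}:  v_{0} + v_{5} = v_{1} + v_{7} + v_{8}  so sig = ⟨2 | 1 1 1⟩
  P={3,4}:  v_{3} + v_{4} = v_{6} + v_{8} + v_{9}  so sig = ⟨2 | 1 1 1⟩
  P={4,5}:  v_{4} + v_{5} = v_{6} + 2·v_{8} + v_{9}  so sig = ⟨2 | 1 1 2⟩
  P={0,6,8}:  v_{0} + v_{6} + v_{8} = v_{1}  so sig = ⟨3 | 1⟩
  P={6,7,8}:  v_{6} + v_{7} + v_{8} = v_{3}  so sig = ⟨3 | 1⟩
  P={5,6,7}:  v_{5} + v_{6} + v_{7} = 2·v_{3}  so sig = ⟨3 | 2⟩
  P={2,6,8,9}:  v_{2} + v_{6} + v_{8} + v_{9} = 0  so sig = ⟨4 | 0⟩

so the primitive-relation signature multiset is
[⟨2 | 0⟩, ⟨2 | 1⟩, ⟨2 | 1⟩, ⟨2 | 1⟩, ⟨2 | 1⟩, ⟨2 | 1⟩, ⟨2 | 1 1⟩, ⟨2 | 1 1⟩, ⟨2 | 1 1⟩, ⟨2 | 1 1 1⟩, ⟨2 | 1 1 1⟩, ⟨2 | 1 1 2⟩, ⟨3 | 1⟩, ⟨3 | 1⟩, ⟨3 | 2⟩, ⟨4 | 0⟩]


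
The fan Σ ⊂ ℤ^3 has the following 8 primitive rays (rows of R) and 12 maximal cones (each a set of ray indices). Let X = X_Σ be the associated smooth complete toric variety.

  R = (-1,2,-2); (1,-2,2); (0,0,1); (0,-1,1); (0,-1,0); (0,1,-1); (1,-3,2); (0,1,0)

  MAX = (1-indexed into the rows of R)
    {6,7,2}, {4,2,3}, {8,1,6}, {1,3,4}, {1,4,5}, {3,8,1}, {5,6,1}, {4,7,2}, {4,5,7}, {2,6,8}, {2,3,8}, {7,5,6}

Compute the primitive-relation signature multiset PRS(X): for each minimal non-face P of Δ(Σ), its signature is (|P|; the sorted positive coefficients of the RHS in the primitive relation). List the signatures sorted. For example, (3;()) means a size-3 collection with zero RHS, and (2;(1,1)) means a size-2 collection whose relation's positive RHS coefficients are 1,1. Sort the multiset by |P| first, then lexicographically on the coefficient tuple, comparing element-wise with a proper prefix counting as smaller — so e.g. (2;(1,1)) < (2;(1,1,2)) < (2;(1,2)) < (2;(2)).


|primitive collections| = 10. Relations:

  • {1,2}:  v_{1} + v_{2} = 0  ⟹  sig = (2;())
  • {4,6}:  v_{4} + v_{6} = 0  ⟹  sig = (2;())
  • {5,8}:  v_{5} + v_{8} = 0  ⟹  sig = (2;())
  • {1,7}:  v_{1} + v_{7} = v_{5}  ⟹  sig = (2;(1))
  • {2,5}:  v_{2} + v_{5} = v_{7}  ⟹  sig = (2;(1))
  • {3,5}:  v_{3} + v_{5} = v_{4}  ⟹  sig = (2;(1))
  • {3,6}:  v_{3} + v_{6} = v_{8}  ⟹  sig = (2;(1))
  • {4,8}:  v_{4} + v_{8} = v_{3}  ⟹  sig = (2;(1))
  • {7,8}:  v_{7} + v_{8} = v_{2}  ⟹  sig = (2;(1))
  • {3,7}:  v_{3} + v_{7} = v_{2} + v_{4}  ⟹  sig = (2;(1,1))

Signatures (|P|; sorted positive RHS coefficients), sorted:
    |P|=2: 10 collections, coeffs (), (), (), (1), (1), (1), (1), (1), (1), (1,1)


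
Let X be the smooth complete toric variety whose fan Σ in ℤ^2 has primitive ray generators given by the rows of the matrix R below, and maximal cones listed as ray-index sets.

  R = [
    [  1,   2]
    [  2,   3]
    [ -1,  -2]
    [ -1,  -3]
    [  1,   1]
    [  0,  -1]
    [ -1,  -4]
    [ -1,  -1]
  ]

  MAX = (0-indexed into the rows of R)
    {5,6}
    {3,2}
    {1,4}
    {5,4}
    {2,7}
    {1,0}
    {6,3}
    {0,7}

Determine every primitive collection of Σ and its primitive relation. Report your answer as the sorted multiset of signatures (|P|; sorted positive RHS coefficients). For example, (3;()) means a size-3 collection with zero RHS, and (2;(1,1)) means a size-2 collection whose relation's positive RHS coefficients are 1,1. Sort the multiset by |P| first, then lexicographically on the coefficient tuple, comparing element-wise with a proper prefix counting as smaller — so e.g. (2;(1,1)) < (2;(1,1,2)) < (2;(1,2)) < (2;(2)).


|primitive collections| = 20. Relations:

  {0,2}:  v_{0} + v_{2} = 0 ; sig = (2;())
  {4,7}:  v_{4} + v_{7} = 0 ; sig = (2;())
  {0,3}:  v_{0} + v_{3} = v_{5} ; sig = (2;(1))
  {0,4}:  v_{0} + v_{4} = v_{1} ; sig = (2;(1))
  {0,5}:  v_{0} + v_{5} = v_{4} ; sig = (2;(1))
  {1,2}:  v_{1} + v_{2} = v_{4} ; sig = (2;(1))
  {1,7}:  v_{1} + v_{7} = v_{0} ; sig = (2;(1))
  {2,4}:  v_{2} + v_{4} = v_{5} ; sig = (2;(1))
  {2,5}:  v_{2} + v_{5} = v_{3} ; sig = (2;(1))
  {3,5}:  v_{3} + v_{5} = v_{6} ; sig = (2;(1))
  {5,7}:  v_{5} + v_{7} = v_{2} ; sig = (2;(1))
  {1,3}:  v_{1} + v_{3} = v_{4} + v_{5} ; sig = (2;(1,1))
  {6,7}:  v_{6} + v_{7} = v_{2} + v_{3} ; sig = (2;(1,1))
  {1,6}:  v_{1} + v_{6} = v_{4} + 2·v_{5} ; sig = (2;(1,2))
  {0,6}:  v_{0} + v_{6} = 2·v_{5} ; sig = (2;(2))
  {1,5}:  v_{1} + v_{5} = 2·v_{4} ; sig = (2;(2))
  {2,6}:  v_{2} + v_{6} = 2·v_{3} ; sig = (2;(2))
  {3,4}:  v_{3} + v_{4} = 2·v_{5} ; sig = (2;(2))
  {3,7}:  v_{3} + v_{7} = 2·v_{2} ; sig = (2;(2))
  {4,6}:  v_{4} + v_{6} = 3·v_{5} ; sig = (2;(3))

Signatures (|P|; sorted positive RHS coefficients), sorted:
    |P|=2: 20 collections, coeffs (), (), (1), (1), (1), (1), (1), (1), (1), (1), (1), (1,1), (1,1), (1,2), (2), (2), (2), (2), (2), (3)
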